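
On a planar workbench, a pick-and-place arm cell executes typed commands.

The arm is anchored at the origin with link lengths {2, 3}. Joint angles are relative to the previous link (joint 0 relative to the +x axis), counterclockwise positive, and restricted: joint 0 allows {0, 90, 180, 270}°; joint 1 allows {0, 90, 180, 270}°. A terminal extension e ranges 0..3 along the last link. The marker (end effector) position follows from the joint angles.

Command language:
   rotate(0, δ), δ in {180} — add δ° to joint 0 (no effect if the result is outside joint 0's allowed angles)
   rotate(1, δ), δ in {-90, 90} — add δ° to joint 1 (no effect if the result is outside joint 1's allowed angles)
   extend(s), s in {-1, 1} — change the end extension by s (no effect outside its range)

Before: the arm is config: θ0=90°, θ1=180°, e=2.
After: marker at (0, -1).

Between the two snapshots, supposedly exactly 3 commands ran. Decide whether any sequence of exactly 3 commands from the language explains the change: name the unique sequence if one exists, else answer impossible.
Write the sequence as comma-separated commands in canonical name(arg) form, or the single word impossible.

extend(-1), extend(-1), extend(-1)

initial: config: θ0=90°, θ1=180°, e=2
1. extend(-1) → config: θ0=90°, θ1=180°, e=1
2. extend(-1) → config: θ0=90°, θ1=180°, e=0
3. extend(-1) → config: θ0=90°, θ1=180°, e=0
no rival 3-sequence matches.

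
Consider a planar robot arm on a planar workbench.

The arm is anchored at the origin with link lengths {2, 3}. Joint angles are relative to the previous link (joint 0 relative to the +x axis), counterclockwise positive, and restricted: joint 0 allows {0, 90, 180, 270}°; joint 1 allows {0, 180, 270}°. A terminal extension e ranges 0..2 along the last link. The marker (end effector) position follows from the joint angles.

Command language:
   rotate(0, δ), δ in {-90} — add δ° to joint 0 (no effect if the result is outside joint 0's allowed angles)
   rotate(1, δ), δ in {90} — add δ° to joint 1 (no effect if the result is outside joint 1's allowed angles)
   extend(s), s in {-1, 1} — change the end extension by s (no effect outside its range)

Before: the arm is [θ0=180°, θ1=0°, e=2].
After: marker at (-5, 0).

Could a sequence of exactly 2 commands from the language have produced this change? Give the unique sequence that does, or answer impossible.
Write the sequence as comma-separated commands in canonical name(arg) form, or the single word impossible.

t0: [θ0=180°, θ1=0°, e=2]
1. extend(-1) → [θ0=180°, θ1=0°, e=1]
2. extend(-1) → [θ0=180°, θ1=0°, e=0]
uniquely the one of 16 2-step routes that fits.

extend(-1), extend(-1)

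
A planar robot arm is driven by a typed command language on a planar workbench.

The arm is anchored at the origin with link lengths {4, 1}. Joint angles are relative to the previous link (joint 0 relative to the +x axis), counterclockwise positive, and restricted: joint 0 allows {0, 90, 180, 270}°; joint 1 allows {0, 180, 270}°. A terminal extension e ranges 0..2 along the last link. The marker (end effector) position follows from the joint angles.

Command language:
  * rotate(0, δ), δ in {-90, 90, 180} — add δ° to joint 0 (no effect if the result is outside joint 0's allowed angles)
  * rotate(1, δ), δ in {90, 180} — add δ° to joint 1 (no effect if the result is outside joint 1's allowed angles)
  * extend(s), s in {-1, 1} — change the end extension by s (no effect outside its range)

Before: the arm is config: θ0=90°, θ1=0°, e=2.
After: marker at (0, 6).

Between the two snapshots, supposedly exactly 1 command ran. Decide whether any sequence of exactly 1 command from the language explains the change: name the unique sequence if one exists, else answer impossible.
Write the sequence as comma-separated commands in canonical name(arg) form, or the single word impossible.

extend(-1)

begin: config: θ0=90°, θ1=0°, e=2
step 1 (extend(-1)): config: θ0=90°, θ1=0°, e=1
uniquely the one of 7 1-step routes that fits.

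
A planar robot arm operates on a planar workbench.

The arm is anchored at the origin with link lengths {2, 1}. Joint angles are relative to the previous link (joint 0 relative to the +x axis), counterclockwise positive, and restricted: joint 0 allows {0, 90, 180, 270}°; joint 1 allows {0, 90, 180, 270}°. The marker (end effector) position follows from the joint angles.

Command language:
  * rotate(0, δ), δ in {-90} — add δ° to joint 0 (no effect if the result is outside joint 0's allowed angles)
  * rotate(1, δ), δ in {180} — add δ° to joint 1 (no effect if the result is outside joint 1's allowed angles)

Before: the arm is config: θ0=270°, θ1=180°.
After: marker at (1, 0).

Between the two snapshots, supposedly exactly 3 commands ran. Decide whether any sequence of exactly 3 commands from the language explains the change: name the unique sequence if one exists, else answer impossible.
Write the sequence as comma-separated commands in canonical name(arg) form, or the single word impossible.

rotate(0, -90), rotate(0, -90), rotate(0, -90)

start: config: θ0=270°, θ1=180°
step 1 (rotate(0, -90)): config: θ0=180°, θ1=180°
step 2 (rotate(0, -90)): config: θ0=90°, θ1=180°
step 3 (rotate(0, -90)): config: θ0=0°, θ1=180°
no rival 3-sequence matches.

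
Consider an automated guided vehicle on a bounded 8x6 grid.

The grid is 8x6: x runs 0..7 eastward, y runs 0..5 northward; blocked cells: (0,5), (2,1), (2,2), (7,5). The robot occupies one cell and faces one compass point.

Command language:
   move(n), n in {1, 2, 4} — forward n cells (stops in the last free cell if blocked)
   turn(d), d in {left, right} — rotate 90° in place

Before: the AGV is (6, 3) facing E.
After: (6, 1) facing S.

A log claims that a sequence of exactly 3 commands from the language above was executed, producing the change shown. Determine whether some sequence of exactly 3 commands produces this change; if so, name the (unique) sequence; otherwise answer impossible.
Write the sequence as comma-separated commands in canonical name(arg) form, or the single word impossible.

key: position moved to (6,1) AND the heading swung to S — translation plus rotation needed
begin: (6, 3) facing E
t=1 turn(right) ⇒ (6, 3) facing S
t=2 move(1) ⇒ (6, 2) facing S
t=3 move(1) ⇒ (6, 1) facing S
no other 3-command option fits: unique.

turn(right), move(1), move(1)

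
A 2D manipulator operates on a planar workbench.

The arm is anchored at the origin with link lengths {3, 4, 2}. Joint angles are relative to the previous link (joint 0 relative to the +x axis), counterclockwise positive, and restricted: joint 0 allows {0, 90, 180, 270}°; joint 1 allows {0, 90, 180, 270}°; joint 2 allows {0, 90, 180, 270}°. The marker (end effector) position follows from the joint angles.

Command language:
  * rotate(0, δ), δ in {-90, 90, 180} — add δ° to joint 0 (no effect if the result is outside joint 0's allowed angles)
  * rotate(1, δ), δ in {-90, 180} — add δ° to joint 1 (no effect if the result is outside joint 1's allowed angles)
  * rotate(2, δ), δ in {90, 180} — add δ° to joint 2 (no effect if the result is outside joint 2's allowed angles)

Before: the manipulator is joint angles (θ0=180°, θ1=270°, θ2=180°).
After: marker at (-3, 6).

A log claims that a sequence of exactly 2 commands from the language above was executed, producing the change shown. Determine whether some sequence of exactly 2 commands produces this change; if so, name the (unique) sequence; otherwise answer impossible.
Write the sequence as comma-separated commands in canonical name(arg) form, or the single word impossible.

start: joint angles (θ0=180°, θ1=270°, θ2=180°)
[1] after rotate(2, 90): joint angles (θ0=180°, θ1=270°, θ2=270°)
[2] after rotate(2, 90): joint angles (θ0=180°, θ1=270°, θ2=0°)
no other 2-command option fits: unique.

rotate(2, 90), rotate(2, 90)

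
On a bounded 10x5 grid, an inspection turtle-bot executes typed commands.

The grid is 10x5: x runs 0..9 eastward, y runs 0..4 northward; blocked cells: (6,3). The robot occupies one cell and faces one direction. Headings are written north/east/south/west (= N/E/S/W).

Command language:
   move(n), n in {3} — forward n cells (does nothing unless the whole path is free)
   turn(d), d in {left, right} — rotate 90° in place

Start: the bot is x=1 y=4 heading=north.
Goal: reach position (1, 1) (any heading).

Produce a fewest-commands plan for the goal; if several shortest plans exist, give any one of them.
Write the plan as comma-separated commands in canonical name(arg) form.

turn(right), turn(right), move(3)

start: x=1 y=4 heading=north
t=1 turn(right) ⇒ x=1 y=4 heading=east
t=2 turn(right) ⇒ x=1 y=4 heading=south
t=3 move(3) ⇒ x=1 y=1 heading=south
minimal: 3 command(s), checked below 3.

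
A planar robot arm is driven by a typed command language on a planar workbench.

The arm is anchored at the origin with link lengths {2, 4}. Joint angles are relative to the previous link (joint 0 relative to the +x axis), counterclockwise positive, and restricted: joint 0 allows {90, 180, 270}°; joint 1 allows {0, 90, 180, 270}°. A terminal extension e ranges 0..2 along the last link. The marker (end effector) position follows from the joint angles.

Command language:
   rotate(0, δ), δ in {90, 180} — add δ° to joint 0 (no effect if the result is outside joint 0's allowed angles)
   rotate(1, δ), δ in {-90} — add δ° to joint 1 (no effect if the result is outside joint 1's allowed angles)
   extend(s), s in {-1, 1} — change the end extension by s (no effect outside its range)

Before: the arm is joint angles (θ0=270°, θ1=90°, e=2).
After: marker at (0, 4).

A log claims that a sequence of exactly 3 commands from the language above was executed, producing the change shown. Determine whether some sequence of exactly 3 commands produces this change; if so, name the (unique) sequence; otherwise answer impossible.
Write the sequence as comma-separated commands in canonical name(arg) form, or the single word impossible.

start: joint angles (θ0=270°, θ1=90°, e=2)
1. rotate(1, -90) → joint angles (θ0=270°, θ1=0°, e=2)
2. rotate(1, -90) → joint angles (θ0=270°, θ1=270°, e=2)
3. rotate(1, -90) → joint angles (θ0=270°, θ1=180°, e=2)
uniquely the one of 125 3-step routes that fits.

rotate(1, -90), rotate(1, -90), rotate(1, -90)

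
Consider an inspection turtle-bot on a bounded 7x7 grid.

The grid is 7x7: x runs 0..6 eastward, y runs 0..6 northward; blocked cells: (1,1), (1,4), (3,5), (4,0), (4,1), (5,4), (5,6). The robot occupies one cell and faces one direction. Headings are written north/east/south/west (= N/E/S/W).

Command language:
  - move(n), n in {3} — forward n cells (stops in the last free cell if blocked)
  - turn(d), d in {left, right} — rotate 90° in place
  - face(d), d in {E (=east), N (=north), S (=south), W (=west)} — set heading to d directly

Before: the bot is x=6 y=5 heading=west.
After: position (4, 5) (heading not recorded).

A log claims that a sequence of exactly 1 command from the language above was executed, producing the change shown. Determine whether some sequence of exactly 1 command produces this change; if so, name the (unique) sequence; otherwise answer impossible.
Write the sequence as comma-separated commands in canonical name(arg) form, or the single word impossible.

key: move(3) is stopped early by the blocked cell at (3,5)
begin: x=6 y=5 heading=west
t=1 move(3) ⇒ x=4 y=5 heading=west
no other 1-command option fits: unique.

move(3)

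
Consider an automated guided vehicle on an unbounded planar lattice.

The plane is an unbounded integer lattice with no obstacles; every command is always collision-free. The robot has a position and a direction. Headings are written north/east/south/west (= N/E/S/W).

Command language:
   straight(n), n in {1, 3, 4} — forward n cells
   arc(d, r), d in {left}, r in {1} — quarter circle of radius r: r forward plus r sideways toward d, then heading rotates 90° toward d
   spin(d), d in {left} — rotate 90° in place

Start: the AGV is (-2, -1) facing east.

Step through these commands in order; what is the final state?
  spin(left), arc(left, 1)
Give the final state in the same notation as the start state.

(-3, 0) facing west

t0: (-2, -1) facing east
step 1 (spin(left)): (-2, -1) facing north
step 2 (arc(left, 1)): (-3, 0) facing west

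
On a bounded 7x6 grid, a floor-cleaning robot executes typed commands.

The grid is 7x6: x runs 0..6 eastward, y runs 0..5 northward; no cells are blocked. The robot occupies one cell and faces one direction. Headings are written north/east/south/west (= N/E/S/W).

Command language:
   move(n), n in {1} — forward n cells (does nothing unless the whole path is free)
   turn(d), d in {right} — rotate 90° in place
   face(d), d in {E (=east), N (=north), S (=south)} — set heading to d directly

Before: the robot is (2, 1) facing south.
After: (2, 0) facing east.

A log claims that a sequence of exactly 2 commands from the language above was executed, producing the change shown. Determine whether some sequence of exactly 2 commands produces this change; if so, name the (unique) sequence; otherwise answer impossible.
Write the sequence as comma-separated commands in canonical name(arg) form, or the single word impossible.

key: cell and facing (now E) both changed — the 2 commands mix motion and turning
initial: (2, 1) facing south
step 1 (move(1)): (2, 0) facing south
step 2 (face(E)): (2, 0) facing east
no rival 2-sequence matches.

move(1), face(E)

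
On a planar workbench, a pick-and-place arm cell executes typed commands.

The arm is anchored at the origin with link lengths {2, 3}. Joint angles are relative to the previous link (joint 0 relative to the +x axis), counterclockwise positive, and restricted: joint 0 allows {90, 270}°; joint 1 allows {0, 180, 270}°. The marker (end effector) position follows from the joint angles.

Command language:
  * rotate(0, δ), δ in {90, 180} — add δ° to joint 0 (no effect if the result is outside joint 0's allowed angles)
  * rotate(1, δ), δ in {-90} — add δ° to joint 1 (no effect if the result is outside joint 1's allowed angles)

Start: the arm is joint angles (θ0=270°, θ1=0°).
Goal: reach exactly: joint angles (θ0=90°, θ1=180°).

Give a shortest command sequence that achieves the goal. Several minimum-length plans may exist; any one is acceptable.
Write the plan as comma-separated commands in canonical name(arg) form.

t0: joint angles (θ0=270°, θ1=0°)
step 1 (rotate(0, 180)): joint angles (θ0=90°, θ1=0°)
step 2 (rotate(1, -90)): joint angles (θ0=90°, θ1=270°)
step 3 (rotate(1, -90)): joint angles (θ0=90°, θ1=180°)
shorter routes all fall short; 3 is best.

rotate(0, 180), rotate(1, -90), rotate(1, -90)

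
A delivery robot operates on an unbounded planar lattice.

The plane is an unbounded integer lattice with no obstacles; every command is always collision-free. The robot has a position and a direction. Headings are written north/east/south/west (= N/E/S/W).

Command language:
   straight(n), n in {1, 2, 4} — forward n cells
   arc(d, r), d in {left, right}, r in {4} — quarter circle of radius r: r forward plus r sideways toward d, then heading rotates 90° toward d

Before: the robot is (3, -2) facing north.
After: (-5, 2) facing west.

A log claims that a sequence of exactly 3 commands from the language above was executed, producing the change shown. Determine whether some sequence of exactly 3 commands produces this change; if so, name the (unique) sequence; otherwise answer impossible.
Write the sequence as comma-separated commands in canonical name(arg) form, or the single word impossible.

arc(left, 4), straight(2), straight(2)

key: position moved to (-5,2) AND the heading swung to W — translation plus rotation needed
start: (3, -2) facing north
1. arc(left, 4) → (-1, 2) facing west
2. straight(2) → (-3, 2) facing west
3. straight(2) → (-5, 2) facing west
all 125 alternatives checked — unique.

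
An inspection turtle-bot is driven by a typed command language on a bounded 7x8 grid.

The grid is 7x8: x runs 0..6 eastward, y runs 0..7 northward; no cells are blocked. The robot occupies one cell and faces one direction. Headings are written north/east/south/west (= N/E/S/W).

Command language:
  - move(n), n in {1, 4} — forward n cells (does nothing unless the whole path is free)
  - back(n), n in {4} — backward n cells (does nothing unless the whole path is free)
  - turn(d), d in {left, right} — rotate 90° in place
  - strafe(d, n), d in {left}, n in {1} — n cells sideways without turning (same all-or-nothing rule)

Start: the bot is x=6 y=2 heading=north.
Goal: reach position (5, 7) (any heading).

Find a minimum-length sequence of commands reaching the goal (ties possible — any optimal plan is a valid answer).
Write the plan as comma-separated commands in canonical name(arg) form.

begin: x=6 y=2 heading=north
1. strafe(left, 1) → x=5 y=2 heading=north
2. move(1) → x=5 y=3 heading=north
3. move(4) → x=5 y=7 heading=north
shorter routes all fall short; 3 is best.

strafe(left, 1), move(1), move(4)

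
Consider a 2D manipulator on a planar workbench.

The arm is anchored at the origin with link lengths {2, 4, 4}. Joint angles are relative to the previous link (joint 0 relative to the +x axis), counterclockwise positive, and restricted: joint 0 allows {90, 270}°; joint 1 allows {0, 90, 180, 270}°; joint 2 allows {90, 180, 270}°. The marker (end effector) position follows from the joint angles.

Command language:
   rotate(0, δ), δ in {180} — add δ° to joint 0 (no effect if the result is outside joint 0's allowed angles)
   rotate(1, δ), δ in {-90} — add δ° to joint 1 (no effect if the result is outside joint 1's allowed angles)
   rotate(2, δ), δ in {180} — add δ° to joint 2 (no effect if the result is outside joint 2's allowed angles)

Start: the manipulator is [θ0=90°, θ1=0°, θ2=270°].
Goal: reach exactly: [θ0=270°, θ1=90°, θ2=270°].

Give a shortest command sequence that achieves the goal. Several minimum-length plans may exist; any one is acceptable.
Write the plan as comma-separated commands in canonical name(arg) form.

from: [θ0=90°, θ1=0°, θ2=270°]
[1] after rotate(1, -90): [θ0=90°, θ1=270°, θ2=270°]
[2] after rotate(1, -90): [θ0=90°, θ1=180°, θ2=270°]
[3] after rotate(1, -90): [θ0=90°, θ1=90°, θ2=270°]
[4] after rotate(0, 180): [θ0=270°, θ1=90°, θ2=270°]
shorter routes all fall short; 4 is best.

rotate(1, -90), rotate(1, -90), rotate(1, -90), rotate(0, 180)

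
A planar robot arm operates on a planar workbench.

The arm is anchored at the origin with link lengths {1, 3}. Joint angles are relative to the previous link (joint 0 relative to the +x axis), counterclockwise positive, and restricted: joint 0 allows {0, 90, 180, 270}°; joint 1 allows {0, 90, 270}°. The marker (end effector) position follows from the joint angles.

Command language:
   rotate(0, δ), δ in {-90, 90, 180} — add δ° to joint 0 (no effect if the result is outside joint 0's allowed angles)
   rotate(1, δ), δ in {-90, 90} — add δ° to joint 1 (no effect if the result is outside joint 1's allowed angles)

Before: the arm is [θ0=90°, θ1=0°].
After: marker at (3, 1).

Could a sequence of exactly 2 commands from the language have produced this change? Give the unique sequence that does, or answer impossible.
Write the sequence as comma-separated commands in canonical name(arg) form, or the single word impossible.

rotate(1, -90), rotate(1, -90)

start: [θ0=90°, θ1=0°]
1. rotate(1, -90) → [θ0=90°, θ1=270°]
2. rotate(1, -90) → [θ0=90°, θ1=270°]
no other 2-command option fits: unique.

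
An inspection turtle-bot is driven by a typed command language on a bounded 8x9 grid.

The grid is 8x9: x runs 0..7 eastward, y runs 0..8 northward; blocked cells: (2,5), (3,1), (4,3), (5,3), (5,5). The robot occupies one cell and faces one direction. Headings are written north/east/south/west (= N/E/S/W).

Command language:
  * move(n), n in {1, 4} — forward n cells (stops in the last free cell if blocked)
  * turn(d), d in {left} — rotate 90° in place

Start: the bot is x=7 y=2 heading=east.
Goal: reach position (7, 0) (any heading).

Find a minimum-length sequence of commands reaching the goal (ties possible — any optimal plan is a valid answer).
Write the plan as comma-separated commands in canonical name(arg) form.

turn(left), turn(left), turn(left), move(4)

from: x=7 y=2 heading=east
[1] after turn(left): x=7 y=2 heading=north
[2] after turn(left): x=7 y=2 heading=west
[3] after turn(left): x=7 y=2 heading=south
[4] after move(4): x=7 y=0 heading=south
no 3-step plan works, so 4 is optimal.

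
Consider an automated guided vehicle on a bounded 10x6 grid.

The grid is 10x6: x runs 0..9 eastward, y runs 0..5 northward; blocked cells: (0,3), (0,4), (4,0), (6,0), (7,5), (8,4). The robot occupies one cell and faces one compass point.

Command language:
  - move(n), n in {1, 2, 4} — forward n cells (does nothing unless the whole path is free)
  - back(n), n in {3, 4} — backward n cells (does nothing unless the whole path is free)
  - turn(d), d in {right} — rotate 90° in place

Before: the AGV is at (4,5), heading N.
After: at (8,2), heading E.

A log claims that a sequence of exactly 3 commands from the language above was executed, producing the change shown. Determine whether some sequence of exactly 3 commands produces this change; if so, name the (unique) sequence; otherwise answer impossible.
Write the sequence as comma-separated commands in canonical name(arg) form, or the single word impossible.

back(3), turn(right), move(4)

key: position moved to (8,2) AND the heading swung to E — translation plus rotation needed
initial: at (4,5), heading N
step 1 (back(3)): at (4,2), heading N
step 2 (turn(right)): at (4,2), heading E
step 3 (move(4)): at (8,2), heading E
no other 3-command option fits: unique.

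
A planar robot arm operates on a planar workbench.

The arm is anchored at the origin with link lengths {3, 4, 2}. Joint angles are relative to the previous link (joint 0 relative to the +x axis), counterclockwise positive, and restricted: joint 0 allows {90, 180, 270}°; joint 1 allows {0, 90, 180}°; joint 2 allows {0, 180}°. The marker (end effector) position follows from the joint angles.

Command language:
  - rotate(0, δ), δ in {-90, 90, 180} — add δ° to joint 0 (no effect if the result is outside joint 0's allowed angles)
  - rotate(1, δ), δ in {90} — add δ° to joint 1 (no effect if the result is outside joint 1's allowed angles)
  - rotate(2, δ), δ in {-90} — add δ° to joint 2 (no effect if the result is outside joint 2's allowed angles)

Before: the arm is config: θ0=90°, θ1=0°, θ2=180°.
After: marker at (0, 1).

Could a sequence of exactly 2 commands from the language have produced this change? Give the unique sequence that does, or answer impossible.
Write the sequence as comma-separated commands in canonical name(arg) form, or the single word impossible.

begin: config: θ0=90°, θ1=0°, θ2=180°
step 1 (rotate(1, 90)): config: θ0=90°, θ1=90°, θ2=180°
step 2 (rotate(1, 90)): config: θ0=90°, θ1=180°, θ2=180°
all 25 alternatives checked — unique.

rotate(1, 90), rotate(1, 90)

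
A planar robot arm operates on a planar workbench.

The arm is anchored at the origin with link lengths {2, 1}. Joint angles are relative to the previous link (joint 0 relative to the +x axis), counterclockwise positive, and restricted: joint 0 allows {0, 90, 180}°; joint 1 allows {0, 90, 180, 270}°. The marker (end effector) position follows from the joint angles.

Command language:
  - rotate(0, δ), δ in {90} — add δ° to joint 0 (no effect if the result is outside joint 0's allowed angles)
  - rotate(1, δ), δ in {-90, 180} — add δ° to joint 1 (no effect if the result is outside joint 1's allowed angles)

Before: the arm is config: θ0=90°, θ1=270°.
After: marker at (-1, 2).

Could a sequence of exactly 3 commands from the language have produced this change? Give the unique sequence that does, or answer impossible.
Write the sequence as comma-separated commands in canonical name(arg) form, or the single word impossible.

t0: config: θ0=90°, θ1=270°
step 1 (rotate(1, 180)): config: θ0=90°, θ1=90°
step 2 (rotate(1, 180)): config: θ0=90°, θ1=270°
step 3 (rotate(1, 180)): config: θ0=90°, θ1=90°
uniquely the one of 27 3-step routes that fits.

rotate(1, 180), rotate(1, 180), rotate(1, 180)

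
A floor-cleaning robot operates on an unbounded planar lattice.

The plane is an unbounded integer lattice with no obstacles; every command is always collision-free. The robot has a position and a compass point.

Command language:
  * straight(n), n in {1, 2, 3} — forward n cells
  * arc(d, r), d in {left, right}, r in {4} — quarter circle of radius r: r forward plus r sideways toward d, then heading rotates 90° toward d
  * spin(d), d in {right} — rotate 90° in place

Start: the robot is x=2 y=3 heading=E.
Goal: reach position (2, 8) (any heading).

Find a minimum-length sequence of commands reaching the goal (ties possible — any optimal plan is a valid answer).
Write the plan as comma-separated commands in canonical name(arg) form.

from: x=2 y=3 heading=E
step 1 (spin(right)): x=2 y=3 heading=S
step 2 (spin(right)): x=2 y=3 heading=W
step 3 (spin(right)): x=2 y=3 heading=N
step 4 (straight(3)): x=2 y=6 heading=N
step 5 (straight(2)): x=2 y=8 heading=N
nothing shorter than 5 reaches the goal.

spin(right), spin(right), spin(right), straight(3), straight(2)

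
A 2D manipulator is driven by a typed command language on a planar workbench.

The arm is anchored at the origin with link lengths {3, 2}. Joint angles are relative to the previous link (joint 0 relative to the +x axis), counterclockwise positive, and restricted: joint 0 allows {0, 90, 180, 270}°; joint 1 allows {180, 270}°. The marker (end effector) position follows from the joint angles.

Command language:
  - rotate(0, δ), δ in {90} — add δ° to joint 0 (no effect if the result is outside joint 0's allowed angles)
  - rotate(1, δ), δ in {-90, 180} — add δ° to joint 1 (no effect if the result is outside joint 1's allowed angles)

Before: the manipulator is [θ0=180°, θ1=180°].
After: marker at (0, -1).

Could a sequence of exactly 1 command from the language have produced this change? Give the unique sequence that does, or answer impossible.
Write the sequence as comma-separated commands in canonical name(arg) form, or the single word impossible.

from: [θ0=180°, θ1=180°]
step 1 (rotate(0, 90)): [θ0=270°, θ1=180°]
no rival 1-sequence matches.

rotate(0, 90)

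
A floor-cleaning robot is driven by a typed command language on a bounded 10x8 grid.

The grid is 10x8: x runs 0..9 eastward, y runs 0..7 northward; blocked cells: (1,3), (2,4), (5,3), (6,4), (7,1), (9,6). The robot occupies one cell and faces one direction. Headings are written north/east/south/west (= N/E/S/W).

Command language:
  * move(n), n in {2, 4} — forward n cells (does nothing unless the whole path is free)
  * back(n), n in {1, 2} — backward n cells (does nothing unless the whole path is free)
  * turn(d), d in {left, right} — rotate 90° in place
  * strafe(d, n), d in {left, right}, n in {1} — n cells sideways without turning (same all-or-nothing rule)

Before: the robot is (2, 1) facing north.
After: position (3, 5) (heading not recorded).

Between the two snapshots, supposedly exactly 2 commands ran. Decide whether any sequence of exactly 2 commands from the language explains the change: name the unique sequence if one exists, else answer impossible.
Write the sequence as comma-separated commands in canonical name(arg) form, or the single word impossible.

key: order matters: swapping strafe(right, 1) and move(4) lands elsewhere
initial: (2, 1) facing north
[1] after strafe(right, 1): (3, 1) facing north
[2] after move(4): (3, 5) facing north
uniquely the one of 64 2-step routes that fits.

strafe(right, 1), move(4)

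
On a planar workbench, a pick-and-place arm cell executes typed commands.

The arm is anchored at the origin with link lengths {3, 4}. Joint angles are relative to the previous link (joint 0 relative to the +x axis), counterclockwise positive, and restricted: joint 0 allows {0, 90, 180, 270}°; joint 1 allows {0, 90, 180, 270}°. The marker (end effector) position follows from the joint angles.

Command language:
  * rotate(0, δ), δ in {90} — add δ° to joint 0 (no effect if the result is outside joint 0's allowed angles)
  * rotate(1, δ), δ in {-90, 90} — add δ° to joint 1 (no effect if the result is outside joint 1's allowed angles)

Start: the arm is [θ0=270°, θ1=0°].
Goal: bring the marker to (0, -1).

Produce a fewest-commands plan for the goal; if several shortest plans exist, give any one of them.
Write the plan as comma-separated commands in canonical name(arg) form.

from: [θ0=270°, θ1=0°]
1. rotate(0, 90) → [θ0=0°, θ1=0°]
2. rotate(0, 90) → [θ0=90°, θ1=0°]
3. rotate(1, -90) → [θ0=90°, θ1=270°]
4. rotate(1, -90) → [θ0=90°, θ1=180°]
shorter routes all fall short; 4 is best.

rotate(0, 90), rotate(0, 90), rotate(1, -90), rotate(1, -90)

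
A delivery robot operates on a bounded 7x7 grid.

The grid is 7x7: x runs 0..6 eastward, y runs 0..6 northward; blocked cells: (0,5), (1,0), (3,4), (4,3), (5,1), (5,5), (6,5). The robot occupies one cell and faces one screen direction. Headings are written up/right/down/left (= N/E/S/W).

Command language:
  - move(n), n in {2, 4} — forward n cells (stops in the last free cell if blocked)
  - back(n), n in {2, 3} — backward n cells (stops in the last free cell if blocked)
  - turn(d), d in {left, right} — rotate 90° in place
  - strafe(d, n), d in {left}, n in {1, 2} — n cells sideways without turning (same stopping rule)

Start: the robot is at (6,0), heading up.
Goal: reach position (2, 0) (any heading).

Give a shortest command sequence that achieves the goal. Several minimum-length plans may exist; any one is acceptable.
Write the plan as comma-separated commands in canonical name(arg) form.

strafe(left, 2), strafe(left, 2)

start: at (6,0), heading up
1. strafe(left, 2) → at (4,0), heading up
2. strafe(left, 2) → at (2,0), heading up
minimal: 2 command(s), checked below 2.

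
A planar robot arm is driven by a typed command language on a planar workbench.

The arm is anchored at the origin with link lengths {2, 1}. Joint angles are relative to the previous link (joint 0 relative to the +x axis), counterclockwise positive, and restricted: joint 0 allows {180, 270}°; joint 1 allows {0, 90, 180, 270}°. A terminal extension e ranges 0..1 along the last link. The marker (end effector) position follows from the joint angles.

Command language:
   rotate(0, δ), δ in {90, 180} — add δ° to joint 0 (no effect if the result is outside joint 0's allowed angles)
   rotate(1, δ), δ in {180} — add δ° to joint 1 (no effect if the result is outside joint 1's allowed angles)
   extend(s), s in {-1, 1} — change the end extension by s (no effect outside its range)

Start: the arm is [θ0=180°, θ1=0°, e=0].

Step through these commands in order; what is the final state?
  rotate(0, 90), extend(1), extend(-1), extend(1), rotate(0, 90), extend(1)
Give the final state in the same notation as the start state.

[θ0=270°, θ1=0°, e=1]

begin: [θ0=180°, θ1=0°, e=0]
step 1 (rotate(0, 90)): [θ0=270°, θ1=0°, e=0]
step 2 (extend(1)): [θ0=270°, θ1=0°, e=1]
step 3 (extend(-1)): [θ0=270°, θ1=0°, e=0]
step 4 (extend(1)): [θ0=270°, θ1=0°, e=1]
step 5 (rotate(0, 90)): [θ0=270°, θ1=0°, e=1]
step 6 (extend(1)): [θ0=270°, θ1=0°, e=1]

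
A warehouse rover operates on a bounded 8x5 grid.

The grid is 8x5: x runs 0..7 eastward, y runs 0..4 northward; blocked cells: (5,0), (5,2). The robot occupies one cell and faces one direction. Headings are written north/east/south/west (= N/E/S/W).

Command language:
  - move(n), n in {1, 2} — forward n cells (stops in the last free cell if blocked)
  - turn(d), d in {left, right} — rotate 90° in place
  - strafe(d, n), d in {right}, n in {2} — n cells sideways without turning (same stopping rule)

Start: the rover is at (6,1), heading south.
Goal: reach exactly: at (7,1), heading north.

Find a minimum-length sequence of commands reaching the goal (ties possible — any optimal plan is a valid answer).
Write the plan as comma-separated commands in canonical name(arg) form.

t0: at (6,1), heading south
[1] after turn(right): at (6,1), heading west
[2] after turn(right): at (6,1), heading north
[3] after strafe(right, 2): at (7,1), heading north
minimal: 3 command(s), checked below 3.

turn(right), turn(right), strafe(right, 2)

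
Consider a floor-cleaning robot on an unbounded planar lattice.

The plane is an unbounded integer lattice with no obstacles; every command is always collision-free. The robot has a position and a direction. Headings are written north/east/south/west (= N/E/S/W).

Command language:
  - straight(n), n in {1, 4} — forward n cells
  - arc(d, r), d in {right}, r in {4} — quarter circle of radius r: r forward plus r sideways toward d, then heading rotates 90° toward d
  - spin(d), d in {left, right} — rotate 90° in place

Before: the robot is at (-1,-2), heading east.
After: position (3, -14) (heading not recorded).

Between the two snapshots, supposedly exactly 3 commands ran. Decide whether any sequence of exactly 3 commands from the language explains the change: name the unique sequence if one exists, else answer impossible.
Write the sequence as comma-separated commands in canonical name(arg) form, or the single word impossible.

key: running straight(4) before arc(right, 4) would end elsewhere — order is forced
from: at (-1,-2), heading east
step 1 (arc(right, 4)): at (3,-6), heading south
step 2 (straight(4)): at (3,-10), heading south
step 3 (straight(4)): at (3,-14), heading south
all 125 alternatives checked — unique.

arc(right, 4), straight(4), straight(4)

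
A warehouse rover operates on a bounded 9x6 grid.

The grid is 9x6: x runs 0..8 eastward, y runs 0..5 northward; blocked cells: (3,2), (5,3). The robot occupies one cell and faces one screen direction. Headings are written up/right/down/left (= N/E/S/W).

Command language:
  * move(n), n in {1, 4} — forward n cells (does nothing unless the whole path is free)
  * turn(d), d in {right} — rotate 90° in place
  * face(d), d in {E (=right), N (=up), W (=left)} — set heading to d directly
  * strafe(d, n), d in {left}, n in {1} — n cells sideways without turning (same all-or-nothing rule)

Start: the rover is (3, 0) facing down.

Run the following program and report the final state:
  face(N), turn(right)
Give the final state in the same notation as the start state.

from: (3, 0) facing down
t=1 face(N) ⇒ (3, 0) facing up
t=2 turn(right) ⇒ (3, 0) facing right

(3, 0) facing right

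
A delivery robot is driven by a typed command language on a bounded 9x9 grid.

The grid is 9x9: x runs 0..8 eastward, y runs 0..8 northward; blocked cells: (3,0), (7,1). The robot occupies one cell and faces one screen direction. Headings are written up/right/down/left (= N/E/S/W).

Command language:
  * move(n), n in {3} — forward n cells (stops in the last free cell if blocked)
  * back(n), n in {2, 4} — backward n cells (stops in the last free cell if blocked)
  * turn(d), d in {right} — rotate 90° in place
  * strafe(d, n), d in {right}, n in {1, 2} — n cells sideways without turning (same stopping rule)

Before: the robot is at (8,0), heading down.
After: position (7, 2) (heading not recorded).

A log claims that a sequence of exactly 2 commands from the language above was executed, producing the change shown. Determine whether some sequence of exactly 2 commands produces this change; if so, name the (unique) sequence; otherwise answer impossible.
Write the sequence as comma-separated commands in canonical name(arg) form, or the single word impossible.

back(2), strafe(right, 1)

key: order matters: swapping back(2) and strafe(right, 1) lands elsewhere
start: at (8,0), heading down
1. back(2) → at (8,2), heading down
2. strafe(right, 1) → at (7,2), heading down
no other 2-command option fits: unique.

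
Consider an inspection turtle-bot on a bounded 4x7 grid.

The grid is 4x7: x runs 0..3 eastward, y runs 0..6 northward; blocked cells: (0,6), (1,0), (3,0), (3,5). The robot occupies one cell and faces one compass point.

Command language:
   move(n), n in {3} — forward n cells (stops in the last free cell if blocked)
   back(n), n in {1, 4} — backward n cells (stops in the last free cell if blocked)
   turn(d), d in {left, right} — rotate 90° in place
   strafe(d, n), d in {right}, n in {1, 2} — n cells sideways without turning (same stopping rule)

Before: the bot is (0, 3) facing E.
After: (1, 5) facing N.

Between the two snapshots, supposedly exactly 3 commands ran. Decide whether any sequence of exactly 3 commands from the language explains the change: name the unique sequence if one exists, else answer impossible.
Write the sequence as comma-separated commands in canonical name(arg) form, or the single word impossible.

key: position moved to (1,5) AND the heading swung to N — translation plus rotation needed
from: (0, 3) facing E
1. turn(left) → (0, 3) facing N
2. move(3) → (0, 5) facing N
3. strafe(right, 1) → (1, 5) facing N
no other 3-command option fits: unique.

turn(left), move(3), strafe(right, 1)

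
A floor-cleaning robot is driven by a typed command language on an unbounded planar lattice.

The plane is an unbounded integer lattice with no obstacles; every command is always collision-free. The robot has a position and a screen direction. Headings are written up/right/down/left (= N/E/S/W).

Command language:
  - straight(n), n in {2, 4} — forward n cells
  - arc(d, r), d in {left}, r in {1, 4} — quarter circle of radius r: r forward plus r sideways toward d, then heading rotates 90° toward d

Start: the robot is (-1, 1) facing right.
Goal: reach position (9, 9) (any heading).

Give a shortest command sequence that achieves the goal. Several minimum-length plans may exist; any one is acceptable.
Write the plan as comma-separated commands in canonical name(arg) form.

begin: (-1, 1) facing right
step 1 (straight(4)): (3, 1) facing right
step 2 (straight(2)): (5, 1) facing right
step 3 (arc(left, 4)): (9, 5) facing up
step 4 (straight(4)): (9, 9) facing up
no 3-step plan works, so 4 is optimal.

straight(4), straight(2), arc(left, 4), straight(4)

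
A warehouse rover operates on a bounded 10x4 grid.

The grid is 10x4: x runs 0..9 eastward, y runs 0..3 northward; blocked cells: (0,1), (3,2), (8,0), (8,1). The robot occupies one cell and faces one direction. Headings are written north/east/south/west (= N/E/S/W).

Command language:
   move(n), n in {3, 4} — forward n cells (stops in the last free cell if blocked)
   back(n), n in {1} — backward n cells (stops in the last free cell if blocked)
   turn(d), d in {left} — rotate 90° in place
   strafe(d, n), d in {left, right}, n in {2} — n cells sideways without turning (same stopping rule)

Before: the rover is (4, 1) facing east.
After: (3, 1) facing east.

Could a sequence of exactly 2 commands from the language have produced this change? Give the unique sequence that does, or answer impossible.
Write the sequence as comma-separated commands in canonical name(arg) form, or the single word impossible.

back(1), strafe(left, 2)

key: order matters: swapping back(1) and strafe(left, 2) lands elsewhere
from: (4, 1) facing east
t=1 back(1) ⇒ (3, 1) facing east
t=2 strafe(left, 2) ⇒ (3, 1) facing east
no rival 2-sequence matches.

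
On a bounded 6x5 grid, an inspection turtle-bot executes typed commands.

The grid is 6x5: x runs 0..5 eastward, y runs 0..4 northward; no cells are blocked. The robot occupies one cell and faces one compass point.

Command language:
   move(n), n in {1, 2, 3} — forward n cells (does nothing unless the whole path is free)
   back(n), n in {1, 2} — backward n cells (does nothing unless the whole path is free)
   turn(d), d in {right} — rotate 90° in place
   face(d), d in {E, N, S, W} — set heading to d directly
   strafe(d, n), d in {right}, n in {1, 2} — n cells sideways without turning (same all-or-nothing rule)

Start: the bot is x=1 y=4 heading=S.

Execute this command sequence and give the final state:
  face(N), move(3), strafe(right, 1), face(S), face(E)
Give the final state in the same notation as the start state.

x=2 y=4 heading=E

t0: x=1 y=4 heading=S
1. face(N) → x=1 y=4 heading=N
2. move(3) → x=1 y=4 heading=N
3. strafe(right, 1) → x=2 y=4 heading=N
4. face(S) → x=2 y=4 heading=S
5. face(E) → x=2 y=4 heading=E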